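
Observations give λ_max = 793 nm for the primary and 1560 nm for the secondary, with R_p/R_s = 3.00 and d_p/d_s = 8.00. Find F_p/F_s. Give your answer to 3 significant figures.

2.11

Wien's law: T_p/T_s = λ_s/λ_p = 1560/793 = 1.967.
L_p/L_s = (R_p/R_s)²(T_p/T_s)⁴ = (3.00)²(1.967)⁴ = 134.8.
F_p/F_s = (L_p/L_s)/(d_p/d_s)² = 134.8/(8.00)² = 2.106.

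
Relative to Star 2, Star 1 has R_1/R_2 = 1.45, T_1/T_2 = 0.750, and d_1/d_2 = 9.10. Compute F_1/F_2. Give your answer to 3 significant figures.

0.00803

L_1/L_2 = (R_1/R_2)²(T_1/T_2)⁴ = (1.45)² × (0.750)⁴ = 0.6652.
F_1/F_2 = (L_1/L_2)/(d_1/d_2)² = 0.6652 / (9.10)² = 0.008033.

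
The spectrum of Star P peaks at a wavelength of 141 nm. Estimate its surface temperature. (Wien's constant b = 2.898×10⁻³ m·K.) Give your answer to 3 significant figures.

2.06×10^4 K

T = b/λ_max = 2.898×10⁻³ / (141×10⁻⁹) = 2.055×10^4 K.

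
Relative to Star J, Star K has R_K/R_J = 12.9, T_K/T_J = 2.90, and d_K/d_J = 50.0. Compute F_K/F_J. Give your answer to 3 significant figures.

L_K/L_J = (R_K/R_J)²(T_K/T_J)⁴ = (12.9)² × (2.90)⁴ = 1.177×10^4.
F_K/F_J = (L_K/L_J)/(d_K/d_J)² = 1.177×10^4 / (50.0)² = 4.708.

4.71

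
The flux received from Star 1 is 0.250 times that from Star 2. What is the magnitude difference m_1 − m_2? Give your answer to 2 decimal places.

1.51

m_1 − m_2 = −2.5 log₁₀(F_1/F_2) = −2.5 log₁₀(0.250) = −2.5 × (-0.602) = 1.505.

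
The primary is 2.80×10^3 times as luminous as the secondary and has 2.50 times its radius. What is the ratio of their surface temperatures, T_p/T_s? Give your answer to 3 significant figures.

L ∝ R²T⁴ gives T ∝ (L/R²)^(1/4), so
T_p/T_s = (2.80×10^3 / 2.50²)^(1/4) = (448.0)^(1/4) = 4.601.

4.60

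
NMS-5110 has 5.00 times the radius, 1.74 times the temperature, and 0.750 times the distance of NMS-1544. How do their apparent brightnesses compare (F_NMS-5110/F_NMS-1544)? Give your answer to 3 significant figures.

407

L_NMS-5110/L_NMS-1544 = (R_NMS-5110/R_NMS-1544)²(T_NMS-5110/T_NMS-1544)⁴ = (5.00)² × (1.74)⁴ = 229.2.
F_NMS-5110/F_NMS-1544 = (L_NMS-5110/L_NMS-1544)/(d_NMS-5110/d_NMS-1544)² = 229.2 / (0.750)² = 407.4.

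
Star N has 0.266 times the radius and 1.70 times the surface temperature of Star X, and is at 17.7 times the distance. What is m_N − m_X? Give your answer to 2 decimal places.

L_N/L_X = (0.266)²(1.70)⁴ = 0.5910.
F_N/F_X = (L_N/L_X)/(d_N/d_X)² = 0.5910/313.3 = 0.001886.
m_N − m_X = −2.5 log₁₀(0.001886) = 6.81.

6.81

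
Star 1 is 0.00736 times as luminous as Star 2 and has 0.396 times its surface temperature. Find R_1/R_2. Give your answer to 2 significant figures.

0.55

L ∝ R²T⁴ gives R ∝ √L / T², so
R_1/R_2 = √(0.00736) / (0.396)² = 0.08579 / 0.1568 = 0.5471.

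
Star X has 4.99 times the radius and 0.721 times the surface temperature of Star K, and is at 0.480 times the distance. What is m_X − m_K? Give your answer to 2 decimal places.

-3.66

L_X/L_K = (4.99)²(0.721)⁴ = 6.729.
F_X/F_K = (L_X/L_K)/(d_X/d_K)² = 6.729/0.2304 = 29.21.
m_X − m_K = −2.5 log₁₀(29.21) = -3.66.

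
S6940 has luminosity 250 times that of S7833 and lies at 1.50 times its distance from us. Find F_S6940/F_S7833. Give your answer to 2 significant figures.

1.1×10^2

F = L/(4πd²), so F_S6940/F_S7833 = (L_S6940/L_S7833) / (d_S6940/d_S7833)²
= 250 / (1.50)² = 250 / 2.250 = 111.1.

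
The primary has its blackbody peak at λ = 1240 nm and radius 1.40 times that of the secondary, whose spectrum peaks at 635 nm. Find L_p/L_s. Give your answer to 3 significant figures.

0.135

Wien's law gives T ∝ 1/λ_max, so T_p/T_s = λ_s/λ_p = 635/1240 = 0.5121.
Then L ∝ R²T⁴ gives L_p/L_s = (1.40)² × (0.5121)⁴ = 1.960 × 0.06877 = 0.1348.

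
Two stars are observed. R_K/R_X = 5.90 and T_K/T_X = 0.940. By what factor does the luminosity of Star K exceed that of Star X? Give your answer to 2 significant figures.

27

From the Stefan–Boltzmann law, L ∝ R²T⁴, so
L_K/L_X = (R_K/R_X)² (T_K/T_X)⁴ = (5.90)² × (0.940)⁴ = 34.81 × 0.7807 = 27.18.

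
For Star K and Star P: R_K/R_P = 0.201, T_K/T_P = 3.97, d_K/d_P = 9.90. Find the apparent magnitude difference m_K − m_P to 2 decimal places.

L_K/L_P = (0.201)²(3.97)⁴ = 10.04.
F_K/F_P = (L_K/L_P)/(d_K/d_P)² = 10.04/98.01 = 0.1024.
m_K − m_P = −2.5 log₁₀(0.1024) = 2.47.

2.47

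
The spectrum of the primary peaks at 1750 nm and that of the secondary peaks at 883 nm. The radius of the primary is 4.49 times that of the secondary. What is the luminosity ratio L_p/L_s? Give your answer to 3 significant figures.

Wien's law gives T ∝ 1/λ_max, so T_p/T_s = λ_s/λ_p = 883/1750 = 0.5046.
Then L ∝ R²T⁴ gives L_p/L_s = (4.49)² × (0.5046)⁴ = 20.16 × 0.06482 = 1.307.

1.31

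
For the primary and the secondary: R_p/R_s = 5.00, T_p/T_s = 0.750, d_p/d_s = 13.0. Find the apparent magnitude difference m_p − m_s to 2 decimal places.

3.32

L_p/L_s = (5.00)²(0.750)⁴ = 7.910.
F_p/F_s = (L_p/L_s)/(d_p/d_s)² = 7.910/169.0 = 0.04681.
m_p − m_s = −2.5 log₁₀(0.04681) = 3.32.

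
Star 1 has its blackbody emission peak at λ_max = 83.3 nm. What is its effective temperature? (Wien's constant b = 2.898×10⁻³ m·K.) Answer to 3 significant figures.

T = b/λ_max = 2.898×10⁻³ / (83.3×10⁻⁹) = 3.479×10^4 K.

3.48×10^4 K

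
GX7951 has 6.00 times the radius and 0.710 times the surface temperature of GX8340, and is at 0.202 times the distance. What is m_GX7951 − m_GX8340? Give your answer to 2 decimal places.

L_GX7951/L_GX8340 = (6.00)²(0.710)⁴ = 9.148.
F_GX7951/F_GX8340 = (L_GX7951/L_GX8340)/(d_GX7951/d_GX8340)² = 9.148/0.04080 = 224.2.
m_GX7951 − m_GX8340 = −2.5 log₁₀(224.2) = -5.88.

-5.88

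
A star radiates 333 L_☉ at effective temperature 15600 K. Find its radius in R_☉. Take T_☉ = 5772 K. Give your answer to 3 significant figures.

2.50 R_☉

R/R_☉ = √(L/L_☉) / (T/T_☉)² = √(333) / (2.703)²
       = 18.25 / 7.305 = 2.498.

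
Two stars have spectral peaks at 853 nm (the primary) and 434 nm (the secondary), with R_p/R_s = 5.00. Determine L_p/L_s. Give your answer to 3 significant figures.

1.68

Wien's law gives T ∝ 1/λ_max, so T_p/T_s = λ_s/λ_p = 434/853 = 0.5088.
Then L ∝ R²T⁴ gives L_p/L_s = (5.00)² × (0.5088)⁴ = 25.00 × 0.06701 = 1.675.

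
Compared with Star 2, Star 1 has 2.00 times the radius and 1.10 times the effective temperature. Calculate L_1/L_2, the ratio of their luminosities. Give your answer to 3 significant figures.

From the Stefan–Boltzmann law, L ∝ R²T⁴, so
L_1/L_2 = (R_1/R_2)² (T_1/T_2)⁴ = (2.00)² × (1.10)⁴ = 4.000 × 1.464 = 5.856.

5.86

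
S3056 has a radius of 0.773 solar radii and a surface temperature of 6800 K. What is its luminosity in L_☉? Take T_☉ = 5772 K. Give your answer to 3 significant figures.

L/L_☉ = (R/R_☉)² (T/T_☉)⁴ = (0.773)² × (6800/5772)⁴
       = 0.5975 × (1.178)⁴ = 0.5975 × 1.926 = 1.151.

1.15 L_☉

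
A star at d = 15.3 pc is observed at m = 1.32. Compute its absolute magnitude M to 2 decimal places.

0.40

M = m − 5 log₁₀(d/10 pc) = 1.32 − 5 log₁₀(15.3/10)
  = 1.32 − 5 × 0.185 = 1.32 − 0.92 = 0.40.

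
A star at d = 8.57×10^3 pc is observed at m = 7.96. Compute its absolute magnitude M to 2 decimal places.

M = m − 5 log₁₀(d/10 pc) = 7.96 − 5 log₁₀(8.57×10^3/10)
  = 7.96 − 5 × 2.933 = 7.96 − 14.66 = -6.70.

-6.70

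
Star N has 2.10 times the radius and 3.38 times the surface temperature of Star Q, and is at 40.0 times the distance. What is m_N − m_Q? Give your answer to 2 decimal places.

1.11

L_N/L_Q = (2.10)²(3.38)⁴ = 575.6.
F_N/F_Q = (L_N/L_Q)/(d_N/d_Q)² = 575.6/1600 = 0.3597.
m_N − m_Q = −2.5 log₁₀(0.3597) = 1.11.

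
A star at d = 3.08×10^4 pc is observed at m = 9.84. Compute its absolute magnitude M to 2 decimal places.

-7.60

M = m − 5 log₁₀(d/10 pc) = 9.84 − 5 log₁₀(3.08×10^4/10)
  = 9.84 − 5 × 3.489 = 9.84 − 17.44 = -7.60.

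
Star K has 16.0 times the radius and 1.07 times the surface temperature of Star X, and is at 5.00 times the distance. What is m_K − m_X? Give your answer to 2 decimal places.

L_K/L_X = (16.0)²(1.07)⁴ = 335.6.
F_K/F_X = (L_K/L_X)/(d_K/d_X)² = 335.6/25.00 = 13.42.
m_K − m_X = −2.5 log₁₀(13.42) = -2.82.

-2.82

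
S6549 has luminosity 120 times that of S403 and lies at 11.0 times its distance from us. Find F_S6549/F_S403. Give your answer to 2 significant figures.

0.99

F = L/(4πd²), so F_S6549/F_S403 = (L_S6549/L_S403) / (d_S6549/d_S403)²
= 120 / (11.0)² = 120 / 121.0 = 0.9917.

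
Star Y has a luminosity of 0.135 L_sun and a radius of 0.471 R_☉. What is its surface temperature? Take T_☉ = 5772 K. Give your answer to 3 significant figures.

5.10×10^3 K

T/T_☉ = (L/L_☉)^(1/4) / (R/R_☉)^(1/2)
T = 5772 × (0.135)^(1/4) / √(0.471) = 5772 × 0.6062 / 0.6863 = 5098 K.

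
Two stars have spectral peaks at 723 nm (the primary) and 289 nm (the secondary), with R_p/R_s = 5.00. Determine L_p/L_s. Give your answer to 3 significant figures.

0.638

Wien's law gives T ∝ 1/λ_max, so T_p/T_s = λ_s/λ_p = 289/723 = 0.3997.
Then L ∝ R²T⁴ gives L_p/L_s = (5.00)² × (0.3997)⁴ = 25.00 × 0.02553 = 0.6382.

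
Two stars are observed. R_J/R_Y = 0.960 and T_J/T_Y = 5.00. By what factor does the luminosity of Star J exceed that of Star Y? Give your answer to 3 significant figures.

From the Stefan–Boltzmann law, L ∝ R²T⁴, so
L_J/L_Y = (R_J/R_Y)² (T_J/T_Y)⁴ = (0.960)² × (5.00)⁴ = 0.9216 × 625.0 = 576.0.

576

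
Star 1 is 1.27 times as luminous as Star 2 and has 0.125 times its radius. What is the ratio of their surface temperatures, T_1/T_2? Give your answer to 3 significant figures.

3.00

L ∝ R²T⁴ gives T ∝ (L/R²)^(1/4), so
T_1/T_2 = (1.27 / 0.125²)^(1/4) = (81.28)^(1/4) = 3.003.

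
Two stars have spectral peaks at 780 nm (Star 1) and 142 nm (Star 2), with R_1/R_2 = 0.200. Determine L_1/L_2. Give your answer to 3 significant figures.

4.39×10^-5

Wien's law gives T ∝ 1/λ_max, so T_1/T_2 = λ_2/λ_1 = 142/780 = 0.1821.
Then L ∝ R²T⁴ gives L_1/L_2 = (0.200)² × (0.1821)⁴ = 0.04000 × 0.001098 = 4.394×10^-5.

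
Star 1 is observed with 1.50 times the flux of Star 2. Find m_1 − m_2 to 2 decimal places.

m_1 − m_2 = −2.5 log₁₀(F_1/F_2) = −2.5 log₁₀(1.50) = −2.5 × (0.176) = -0.440.

-0.44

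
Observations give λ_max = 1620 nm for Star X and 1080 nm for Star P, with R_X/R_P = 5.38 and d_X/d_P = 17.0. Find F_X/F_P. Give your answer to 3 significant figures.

0.0198

Wien's law: T_X/T_P = λ_P/λ_X = 1080/1620 = 0.6667.
L_X/L_P = (R_X/R_P)²(T_X/T_P)⁴ = (5.38)²(0.6667)⁴ = 5.717.
F_X/F_P = (L_X/L_P)/(d_X/d_P)² = 5.717/(17.0)² = 0.01978.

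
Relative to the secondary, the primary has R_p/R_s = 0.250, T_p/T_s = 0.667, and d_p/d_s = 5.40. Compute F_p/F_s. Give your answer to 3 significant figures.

4.24×10^-4

L_p/L_s = (R_p/R_s)²(T_p/T_s)⁴ = (0.250)² × (0.667)⁴ = 0.01237.
F_p/F_s = (L_p/L_s)/(d_p/d_s)² = 0.01237 / (5.40)² = 4.242×10^-4.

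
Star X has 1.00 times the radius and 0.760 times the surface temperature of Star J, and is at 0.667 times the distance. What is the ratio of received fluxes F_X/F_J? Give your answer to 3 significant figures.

L_X/L_J = (R_X/R_J)²(T_X/T_J)⁴ = (1.00)² × (0.760)⁴ = 0.3336.
F_X/F_J = (L_X/L_J)/(d_X/d_J)² = 0.3336 / (0.667)² = 0.7499.

0.750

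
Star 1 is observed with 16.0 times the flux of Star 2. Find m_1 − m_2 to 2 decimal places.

-3.01

m_1 − m_2 = −2.5 log₁₀(F_1/F_2) = −2.5 log₁₀(16.0) = −2.5 × (1.204) = -3.010.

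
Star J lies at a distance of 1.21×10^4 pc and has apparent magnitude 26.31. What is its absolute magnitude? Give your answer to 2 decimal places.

M = m − 5 log₁₀(d/10 pc) = 26.31 − 5 log₁₀(1.21×10^4/10)
  = 26.31 − 5 × 3.083 = 26.31 − 15.41 = 10.90.

10.90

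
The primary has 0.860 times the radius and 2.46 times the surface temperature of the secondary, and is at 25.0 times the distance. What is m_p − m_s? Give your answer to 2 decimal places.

3.41

L_p/L_s = (0.860)²(2.46)⁴ = 27.09.
F_p/F_s = (L_p/L_s)/(d_p/d_s)² = 27.09/625.0 = 0.04334.
m_p − m_s = −2.5 log₁₀(0.04334) = 3.41.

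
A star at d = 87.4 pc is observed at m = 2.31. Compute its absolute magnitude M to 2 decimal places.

-2.40

M = m − 5 log₁₀(d/10 pc) = 2.31 − 5 log₁₀(87.4/10)
  = 2.31 − 5 × 0.942 = 2.31 − 4.71 = -2.40.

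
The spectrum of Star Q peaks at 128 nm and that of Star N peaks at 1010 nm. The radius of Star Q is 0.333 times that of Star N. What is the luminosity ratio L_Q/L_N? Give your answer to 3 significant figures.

430

Wien's law gives T ∝ 1/λ_max, so T_Q/T_N = λ_N/λ_Q = 1010/128 = 7.891.
Then L ∝ R²T⁴ gives L_Q/L_N = (0.333)² × (7.891)⁴ = 0.1109 × 3877 = 429.9.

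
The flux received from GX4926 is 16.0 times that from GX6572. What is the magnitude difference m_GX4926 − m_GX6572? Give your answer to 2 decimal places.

-3.01

m_GX4926 − m_GX6572 = −2.5 log₁₀(F_GX4926/F_GX6572) = −2.5 log₁₀(16.0) = −2.5 × (1.204) = -3.010.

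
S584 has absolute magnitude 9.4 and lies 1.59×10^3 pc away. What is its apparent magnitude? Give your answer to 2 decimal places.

m = M + 5 log₁₀(d/10 pc) = 9.4 + 5 log₁₀(1.59×10^3/10)
  = 9.4 + 5 × 2.201 = 9.4 + 11.01 = 20.41.

20.41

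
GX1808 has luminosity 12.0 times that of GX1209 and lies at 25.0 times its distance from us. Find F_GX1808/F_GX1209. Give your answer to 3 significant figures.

F = L/(4πd²), so F_GX1808/F_GX1209 = (L_GX1808/L_GX1209) / (d_GX1808/d_GX1209)²
= 12.0 / (25.0)² = 12.0 / 625.0 = 0.01920.

0.0192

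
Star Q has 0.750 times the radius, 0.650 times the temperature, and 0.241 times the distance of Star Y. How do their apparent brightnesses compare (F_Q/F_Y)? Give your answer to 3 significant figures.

1.73

L_Q/L_Y = (R_Q/R_Y)²(T_Q/T_Y)⁴ = (0.750)² × (0.650)⁴ = 0.1004.
F_Q/F_Y = (L_Q/L_Y)/(d_Q/d_Y)² = 0.1004 / (0.241)² = 1.729.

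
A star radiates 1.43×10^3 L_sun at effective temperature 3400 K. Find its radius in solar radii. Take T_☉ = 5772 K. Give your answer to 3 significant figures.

109 solar radii

R/R_☉ = √(L/L_☉) / (T/T_☉)² = √(1.43×10^3) / (0.5891)²
       = 37.82 / 0.3470 = 109.0.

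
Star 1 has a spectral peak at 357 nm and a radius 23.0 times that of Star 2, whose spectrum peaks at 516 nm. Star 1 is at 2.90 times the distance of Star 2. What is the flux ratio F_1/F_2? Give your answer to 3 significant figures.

Wien's law: T_1/T_2 = λ_2/λ_1 = 516/357 = 1.445.
L_1/L_2 = (R_1/R_2)²(T_1/T_2)⁴ = (23.0)²(1.445)⁴ = 2309.
F_1/F_2 = (L_1/L_2)/(d_1/d_2)² = 2309/(2.90)² = 274.5.

275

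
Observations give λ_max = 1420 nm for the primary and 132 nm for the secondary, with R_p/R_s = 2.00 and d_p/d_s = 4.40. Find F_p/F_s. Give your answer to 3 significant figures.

Wien's law: T_p/T_s = λ_s/λ_p = 132/1420 = 0.09296.
L_p/L_s = (R_p/R_s)²(T_p/T_s)⁴ = (2.00)²(0.09296)⁴ = 2.987×10^-4.
F_p/F_s = (L_p/L_s)/(d_p/d_s)² = 2.987×10^-4/(4.40)² = 1.543×10^-5.

1.54×10^-5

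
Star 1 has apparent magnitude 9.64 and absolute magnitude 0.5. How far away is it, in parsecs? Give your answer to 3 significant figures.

673 pc

m − M = 5 log₁₀(d/10 pc)
9.64 − (0.5) = 9.14 = 5 log₁₀(d/10)
d = 10 × 10^(9.14/5) = 10 × 10^1.828 = 673.0 pc.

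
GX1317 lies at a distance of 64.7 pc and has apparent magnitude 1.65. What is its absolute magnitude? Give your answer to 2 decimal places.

M = m − 5 log₁₀(d/10 pc) = 1.65 − 5 log₁₀(64.7/10)
  = 1.65 − 5 × 0.811 = 1.65 − 4.05 = -2.40.

-2.40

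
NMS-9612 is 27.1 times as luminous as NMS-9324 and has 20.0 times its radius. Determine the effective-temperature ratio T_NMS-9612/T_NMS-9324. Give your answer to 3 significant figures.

L ∝ R²T⁴ gives T ∝ (L/R²)^(1/4), so
T_NMS-9612/T_NMS-9324 = (27.1 / 20.0²)^(1/4) = (0.06775)^(1/4) = 0.5102.

0.510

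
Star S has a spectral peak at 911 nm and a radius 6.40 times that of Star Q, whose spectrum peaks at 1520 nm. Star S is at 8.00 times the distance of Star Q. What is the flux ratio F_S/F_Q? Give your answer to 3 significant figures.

4.96

Wien's law: T_S/T_Q = λ_Q/λ_S = 1520/911 = 1.668.
L_S/L_Q = (R_S/R_Q)²(T_S/T_Q)⁴ = (6.40)²(1.668)⁴ = 317.4.
F_S/F_Q = (L_S/L_Q)/(d_S/d_Q)² = 317.4/(8.00)² = 4.960.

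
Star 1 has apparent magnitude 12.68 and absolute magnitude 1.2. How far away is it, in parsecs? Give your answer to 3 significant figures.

m − M = 5 log₁₀(d/10 pc)
12.68 − (1.2) = 11.48 = 5 log₁₀(d/10)
d = 10 × 10^(11.48/5) = 10 × 10^2.296 = 1977 pc.

1.98×10^3 pc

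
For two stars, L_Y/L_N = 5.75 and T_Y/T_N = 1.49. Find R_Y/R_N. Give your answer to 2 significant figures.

1.1

L ∝ R²T⁴ gives R ∝ √L / T², so
R_Y/R_N = √(5.75) / (1.49)² = 2.398 / 2.220 = 1.080.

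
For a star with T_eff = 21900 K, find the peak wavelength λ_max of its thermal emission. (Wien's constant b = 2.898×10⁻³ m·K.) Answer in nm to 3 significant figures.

λ_max = b/T = 2.898×10⁻³ / 21900 = 1.32×10^-7 m = 132.3 nm.

132 nm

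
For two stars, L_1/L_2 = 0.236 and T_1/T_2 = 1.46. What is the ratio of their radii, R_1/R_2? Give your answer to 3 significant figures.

L ∝ R²T⁴ gives R ∝ √L / T², so
R_1/R_2 = √(0.236) / (1.46)² = 0.4858 / 2.132 = 0.2279.

0.228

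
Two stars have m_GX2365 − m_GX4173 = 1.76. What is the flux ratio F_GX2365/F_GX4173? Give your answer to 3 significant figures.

0.198

F_GX2365/F_GX4173 = 10^(−(m_GX2365 − m_GX4173)/2.5) = 10^(-1.76/2.5) = 10^-0.704 = 0.1977.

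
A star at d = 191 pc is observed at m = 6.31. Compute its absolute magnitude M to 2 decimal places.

-0.10

M = m − 5 log₁₀(d/10 pc) = 6.31 − 5 log₁₀(191/10)
  = 6.31 − 5 × 1.281 = 6.31 − 6.41 = -0.10.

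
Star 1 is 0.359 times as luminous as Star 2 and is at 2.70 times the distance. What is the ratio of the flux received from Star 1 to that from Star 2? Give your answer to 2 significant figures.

0.049

F = L/(4πd²), so F_1/F_2 = (L_1/L_2) / (d_1/d_2)²
= 0.359 / (2.70)² = 0.359 / 7.290 = 0.04925.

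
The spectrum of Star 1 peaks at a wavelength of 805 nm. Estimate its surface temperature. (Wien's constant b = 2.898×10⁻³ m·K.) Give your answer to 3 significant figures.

T = b/λ_max = 2.898×10⁻³ / (805×10⁻⁹) = 3600 K.

3.60×10^3 K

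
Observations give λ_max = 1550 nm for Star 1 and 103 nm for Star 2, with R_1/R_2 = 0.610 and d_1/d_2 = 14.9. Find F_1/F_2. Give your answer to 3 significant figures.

Wien's law: T_1/T_2 = λ_2/λ_1 = 103/1550 = 0.06645.
L_1/L_2 = (R_1/R_2)²(T_1/T_2)⁴ = (0.610)²(0.06645)⁴ = 7.256×10^-6.
F_1/F_2 = (L_1/L_2)/(d_1/d_2)² = 7.256×10^-6/(14.9)² = 3.268×10^-8.

3.27×10^-8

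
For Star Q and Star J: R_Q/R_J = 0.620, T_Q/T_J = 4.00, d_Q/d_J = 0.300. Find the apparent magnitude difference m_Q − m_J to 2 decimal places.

-7.60

L_Q/L_J = (0.620)²(4.00)⁴ = 98.41.
F_Q/F_J = (L_Q/L_J)/(d_Q/d_J)² = 98.41/0.09000 = 1093.
m_Q − m_J = −2.5 log₁₀(1093) = -7.60.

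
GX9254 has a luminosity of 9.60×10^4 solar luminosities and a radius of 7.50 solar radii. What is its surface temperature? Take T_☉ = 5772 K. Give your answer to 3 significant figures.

3.71×10^4 K

T/T_☉ = (L/L_☉)^(1/4) / (R/R_☉)^(1/2)
T = 5772 × (9.60×10^4)^(1/4) / √(7.50) = 5772 × 17.60 / 2.739 = 3.710×10^4 K.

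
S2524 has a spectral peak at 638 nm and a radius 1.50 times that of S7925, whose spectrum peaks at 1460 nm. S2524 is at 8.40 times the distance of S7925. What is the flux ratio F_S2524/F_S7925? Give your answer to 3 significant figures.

Wien's law: T_S2524/T_S7925 = λ_S7925/λ_S2524 = 1460/638 = 2.288.
L_S2524/L_S7925 = (R_S2524/R_S7925)²(T_S2524/T_S7925)⁴ = (1.50)²(2.288)⁴ = 61.70.
F_S2524/F_S7925 = (L_S2524/L_S7925)/(d_S2524/d_S7925)² = 61.70/(8.40)² = 0.8745.

0.874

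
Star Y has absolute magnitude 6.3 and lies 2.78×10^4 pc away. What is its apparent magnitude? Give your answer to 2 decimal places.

m = M + 5 log₁₀(d/10 pc) = 6.3 + 5 log₁₀(2.78×10^4/10)
  = 6.3 + 5 × 3.444 = 6.3 + 17.22 = 23.52.

23.52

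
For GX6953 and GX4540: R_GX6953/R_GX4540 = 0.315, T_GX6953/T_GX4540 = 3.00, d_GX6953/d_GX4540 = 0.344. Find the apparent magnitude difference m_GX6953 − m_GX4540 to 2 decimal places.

-4.58

L_GX6953/L_GX4540 = (0.315)²(3.00)⁴ = 8.037.
F_GX6953/F_GX4540 = (L_GX6953/L_GX4540)/(d_GX6953/d_GX4540)² = 8.037/0.1183 = 67.92.
m_GX6953 − m_GX4540 = −2.5 log₁₀(67.92) = -4.58.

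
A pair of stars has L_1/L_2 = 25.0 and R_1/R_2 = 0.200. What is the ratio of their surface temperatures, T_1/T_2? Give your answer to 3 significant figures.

L ∝ R²T⁴ gives T ∝ (L/R²)^(1/4), so
T_1/T_2 = (25.0 / 0.200²)^(1/4) = (625.0)^(1/4) = 5.000.

5.00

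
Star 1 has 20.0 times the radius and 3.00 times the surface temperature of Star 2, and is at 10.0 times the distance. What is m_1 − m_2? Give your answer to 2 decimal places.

L_1/L_2 = (20.0)²(3.00)⁴ = 3.240×10^4.
F_1/F_2 = (L_1/L_2)/(d_1/d_2)² = 3.240×10^4/100.0 = 324.0.
m_1 − m_2 = −2.5 log₁₀(324.0) = -6.28.

-6.28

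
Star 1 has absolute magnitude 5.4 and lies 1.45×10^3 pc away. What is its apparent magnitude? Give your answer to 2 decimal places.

m = M + 5 log₁₀(d/10 pc) = 5.4 + 5 log₁₀(1.45×10^3/10)
  = 5.4 + 5 × 2.161 = 5.4 + 10.81 = 16.21.

16.21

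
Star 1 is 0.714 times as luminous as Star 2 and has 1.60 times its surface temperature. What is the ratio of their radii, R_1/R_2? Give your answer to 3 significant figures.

0.330

L ∝ R²T⁴ gives R ∝ √L / T², so
R_1/R_2 = √(0.714) / (1.60)² = 0.8450 / 2.560 = 0.3301.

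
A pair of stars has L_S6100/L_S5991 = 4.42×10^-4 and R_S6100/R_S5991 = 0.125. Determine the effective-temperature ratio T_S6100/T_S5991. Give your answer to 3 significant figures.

L ∝ R²T⁴ gives T ∝ (L/R²)^(1/4), so
T_S6100/T_S5991 = (4.42×10^-4 / 0.125²)^(1/4) = (0.02829)^(1/4) = 0.4101.

0.410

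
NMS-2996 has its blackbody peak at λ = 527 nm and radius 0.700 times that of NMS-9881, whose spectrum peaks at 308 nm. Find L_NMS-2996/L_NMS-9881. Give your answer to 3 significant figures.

Wien's law gives T ∝ 1/λ_max, so T_NMS-2996/T_NMS-9881 = λ_NMS-9881/λ_NMS-2996 = 308/527 = 0.5844.
Then L ∝ R²T⁴ gives L_NMS-2996/L_NMS-9881 = (0.700)² × (0.5844)⁴ = 0.4900 × 0.1167 = 0.05717.

0.0572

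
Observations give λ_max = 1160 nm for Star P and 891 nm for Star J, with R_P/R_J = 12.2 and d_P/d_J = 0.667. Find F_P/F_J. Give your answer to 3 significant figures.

Wien's law: T_P/T_J = λ_J/λ_P = 891/1160 = 0.7681.
L_P/L_J = (R_P/R_J)²(T_P/T_J)⁴ = (12.2)²(0.7681)⁴ = 51.81.
F_P/F_J = (L_P/L_J)/(d_P/d_J)² = 51.81/(0.667)² = 116.5.

116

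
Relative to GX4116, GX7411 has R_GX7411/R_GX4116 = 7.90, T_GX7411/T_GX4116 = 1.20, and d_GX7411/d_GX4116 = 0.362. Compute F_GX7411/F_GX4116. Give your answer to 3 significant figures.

988

L_GX7411/L_GX4116 = (R_GX7411/R_GX4116)²(T_GX7411/T_GX4116)⁴ = (7.90)² × (1.20)⁴ = 129.4.
F_GX7411/F_GX4116 = (L_GX7411/L_GX4116)/(d_GX7411/d_GX4116)² = 129.4 / (0.362)² = 987.6.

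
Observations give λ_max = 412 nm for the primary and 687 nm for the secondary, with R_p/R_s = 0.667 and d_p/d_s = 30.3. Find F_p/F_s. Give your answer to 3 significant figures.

0.00375

Wien's law: T_p/T_s = λ_s/λ_p = 687/412 = 1.667.
L_p/L_s = (R_p/R_s)²(T_p/T_s)⁴ = (0.667)²(1.667)⁴ = 3.439.
F_p/F_s = (L_p/L_s)/(d_p/d_s)² = 3.439/(30.3)² = 0.003746.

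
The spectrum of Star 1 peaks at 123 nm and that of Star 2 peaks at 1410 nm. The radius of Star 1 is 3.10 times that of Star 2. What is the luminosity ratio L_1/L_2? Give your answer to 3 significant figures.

Wien's law gives T ∝ 1/λ_max, so T_1/T_2 = λ_2/λ_1 = 1410/123 = 11.46.
Then L ∝ R²T⁴ gives L_1/L_2 = (3.10)² × (11.46)⁴ = 9.610 × 1.727×10^4 = 1.660×10^5.

1.66×10^5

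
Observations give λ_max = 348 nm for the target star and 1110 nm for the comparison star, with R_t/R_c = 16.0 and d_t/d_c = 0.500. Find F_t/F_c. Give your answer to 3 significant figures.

1.06×10^5

Wien's law: T_t/T_c = λ_c/λ_t = 1110/348 = 3.190.
L_t/L_c = (R_t/R_c)²(T_t/T_c)⁴ = (16.0)²(3.190)⁴ = 2.650×10^4.
F_t/F_c = (L_t/L_c)/(d_t/d_c)² = 2.650×10^4/(0.500)² = 1.060×10^5.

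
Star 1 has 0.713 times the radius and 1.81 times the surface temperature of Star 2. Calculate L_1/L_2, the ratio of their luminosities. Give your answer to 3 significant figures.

From the Stefan–Boltzmann law, L ∝ R²T⁴, so
L_1/L_2 = (R_1/R_2)² (T_1/T_2)⁴ = (0.713)² × (1.81)⁴ = 0.5084 × 10.73 = 5.456.

5.46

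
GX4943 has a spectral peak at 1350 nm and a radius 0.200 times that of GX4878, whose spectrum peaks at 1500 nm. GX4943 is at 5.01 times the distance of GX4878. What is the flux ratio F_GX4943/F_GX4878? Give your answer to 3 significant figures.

Wien's law: T_GX4943/T_GX4878 = λ_GX4878/λ_GX4943 = 1500/1350 = 1.111.
L_GX4943/L_GX4878 = (R_GX4943/R_GX4878)²(T_GX4943/T_GX4878)⁴ = (0.200)²(1.111)⁴ = 0.06097.
F_GX4943/F_GX4878 = (L_GX4943/L_GX4878)/(d_GX4943/d_GX4878)² = 0.06097/(5.01)² = 0.002429.

0.00243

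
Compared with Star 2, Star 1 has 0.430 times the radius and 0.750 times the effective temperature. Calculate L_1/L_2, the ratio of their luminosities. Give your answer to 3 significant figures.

From the Stefan–Boltzmann law, L ∝ R²T⁴, so
L_1/L_2 = (R_1/R_2)² (T_1/T_2)⁴ = (0.430)² × (0.750)⁴ = 0.1849 × 0.3164 = 0.05850.

0.0585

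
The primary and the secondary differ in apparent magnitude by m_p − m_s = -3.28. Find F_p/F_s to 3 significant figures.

20.5

F_p/F_s = 10^(−(m_p − m_s)/2.5) = 10^(3.28/2.5) = 10^1.312 = 20.51.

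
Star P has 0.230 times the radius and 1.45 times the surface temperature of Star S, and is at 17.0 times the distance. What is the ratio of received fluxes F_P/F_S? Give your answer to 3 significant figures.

8.09×10^-4

L_P/L_S = (R_P/R_S)²(T_P/T_S)⁴ = (0.230)² × (1.45)⁴ = 0.2338.
F_P/F_S = (L_P/L_S)/(d_P/d_S)² = 0.2338 / (17.0)² = 8.092×10^-4.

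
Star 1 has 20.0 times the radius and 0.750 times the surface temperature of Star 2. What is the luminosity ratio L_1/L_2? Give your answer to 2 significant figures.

From the Stefan–Boltzmann law, L ∝ R²T⁴, so
L_1/L_2 = (R_1/R_2)² (T_1/T_2)⁴ = (20.0)² × (0.750)⁴ = 400.0 × 0.3164 = 126.6.

1.3×10^2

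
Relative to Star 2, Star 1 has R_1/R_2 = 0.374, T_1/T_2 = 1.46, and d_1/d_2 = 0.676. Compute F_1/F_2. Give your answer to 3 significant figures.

L_1/L_2 = (R_1/R_2)²(T_1/T_2)⁴ = (0.374)² × (1.46)⁴ = 0.6356.
F_1/F_2 = (L_1/L_2)/(d_1/d_2)² = 0.6356 / (0.676)² = 1.391.

1.39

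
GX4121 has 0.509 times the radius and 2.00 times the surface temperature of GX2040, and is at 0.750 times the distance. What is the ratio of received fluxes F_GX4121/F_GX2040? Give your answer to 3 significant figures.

L_GX4121/L_GX2040 = (R_GX4121/R_GX2040)²(T_GX4121/T_GX2040)⁴ = (0.509)² × (2.00)⁴ = 4.145.
F_GX4121/F_GX2040 = (L_GX4121/L_GX2040)/(d_GX4121/d_GX2040)² = 4.145 / (0.750)² = 7.369.

7.37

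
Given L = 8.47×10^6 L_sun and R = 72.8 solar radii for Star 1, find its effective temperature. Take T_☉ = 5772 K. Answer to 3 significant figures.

3.65×10^4 K

T/T_☉ = (L/L_☉)^(1/4) / (R/R_☉)^(1/2)
T = 5772 × (8.47×10^6)^(1/4) / √(72.8) = 5772 × 53.95 / 8.532 = 3.649×10^4 K.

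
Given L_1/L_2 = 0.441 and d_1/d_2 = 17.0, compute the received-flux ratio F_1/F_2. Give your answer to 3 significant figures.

0.00153

F = L/(4πd²), so F_1/F_2 = (L_1/L_2) / (d_1/d_2)²
= 0.441 / (17.0)² = 0.441 / 289.0 = 0.001526.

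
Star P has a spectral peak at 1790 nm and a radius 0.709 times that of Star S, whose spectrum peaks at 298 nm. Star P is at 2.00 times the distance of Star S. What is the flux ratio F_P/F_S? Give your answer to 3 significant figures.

9.65×10^-5

Wien's law: T_P/T_S = λ_S/λ_P = 298/1790 = 0.1665.
L_P/L_S = (R_P/R_S)²(T_P/T_S)⁴ = (0.709)²(0.1665)⁴ = 3.861×10^-4.
F_P/F_S = (L_P/L_S)/(d_P/d_S)² = 3.861×10^-4/(2.00)² = 9.654×10^-5.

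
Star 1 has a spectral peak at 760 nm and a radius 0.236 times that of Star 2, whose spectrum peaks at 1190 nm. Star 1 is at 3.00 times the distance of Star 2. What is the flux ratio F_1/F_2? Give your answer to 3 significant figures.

Wien's law: T_1/T_2 = λ_2/λ_1 = 1190/760 = 1.566.
L_1/L_2 = (R_1/R_2)²(T_1/T_2)⁴ = (0.236)²(1.566)⁴ = 0.3348.
F_1/F_2 = (L_1/L_2)/(d_1/d_2)² = 0.3348/(3.00)² = 0.03720.

0.0372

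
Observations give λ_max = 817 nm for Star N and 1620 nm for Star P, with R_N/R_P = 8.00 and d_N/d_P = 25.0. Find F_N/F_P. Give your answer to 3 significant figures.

Wien's law: T_N/T_P = λ_P/λ_N = 1620/817 = 1.983.
L_N/L_P = (R_N/R_P)²(T_N/T_P)⁴ = (8.00)²(1.983)⁴ = 989.4.
F_N/F_P = (L_N/L_P)/(d_N/d_P)² = 989.4/(25.0)² = 1.583.

1.58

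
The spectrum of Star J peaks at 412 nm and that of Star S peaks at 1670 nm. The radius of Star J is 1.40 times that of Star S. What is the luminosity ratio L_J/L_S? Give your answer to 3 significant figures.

Wien's law gives T ∝ 1/λ_max, so T_J/T_S = λ_S/λ_J = 1670/412 = 4.053.
Then L ∝ R²T⁴ gives L_J/L_S = (1.40)² × (4.053)⁴ = 1.960 × 269.9 = 529.1.

529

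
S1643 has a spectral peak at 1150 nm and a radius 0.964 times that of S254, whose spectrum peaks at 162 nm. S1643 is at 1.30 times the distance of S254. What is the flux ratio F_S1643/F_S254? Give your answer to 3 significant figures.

2.17×10^-4

Wien's law: T_S1643/T_S254 = λ_S254/λ_S1643 = 162/1150 = 0.1409.
L_S1643/L_S254 = (R_S1643/R_S254)²(T_S1643/T_S254)⁴ = (0.964)²(0.1409)⁴ = 3.660×10^-4.
F_S1643/F_S254 = (L_S1643/L_S254)/(d_S1643/d_S254)² = 3.660×10^-4/(1.30)² = 2.165×10^-4.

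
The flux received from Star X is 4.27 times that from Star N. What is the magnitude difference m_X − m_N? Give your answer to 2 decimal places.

m_X − m_N = −2.5 log₁₀(F_X/F_N) = −2.5 log₁₀(4.27) = −2.5 × (0.630) = -1.576.

-1.58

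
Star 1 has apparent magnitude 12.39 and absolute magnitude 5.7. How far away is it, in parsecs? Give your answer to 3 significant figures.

m − M = 5 log₁₀(d/10 pc)
12.39 − (5.7) = 6.69 = 5 log₁₀(d/10)
d = 10 × 10^(6.69/5) = 10 × 10^1.338 = 217.8 pc.

218 pc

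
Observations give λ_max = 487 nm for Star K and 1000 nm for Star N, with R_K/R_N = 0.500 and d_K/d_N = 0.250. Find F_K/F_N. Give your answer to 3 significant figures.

71.1

Wien's law: T_K/T_N = λ_N/λ_K = 1000/487 = 2.053.
L_K/L_N = (R_K/R_N)²(T_K/T_N)⁴ = (0.500)²(2.053)⁴ = 4.445.
F_K/F_N = (L_K/L_N)/(d_K/d_N)² = 4.445/(0.250)² = 71.11.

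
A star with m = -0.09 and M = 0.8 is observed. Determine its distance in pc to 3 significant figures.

m − M = 5 log₁₀(d/10 pc)
-0.09 − (0.8) = -0.89 = 5 log₁₀(d/10)
d = 10 × 10^(-0.89/5) = 10 × 10^-0.178 = 6.637 pc.

6.64 pc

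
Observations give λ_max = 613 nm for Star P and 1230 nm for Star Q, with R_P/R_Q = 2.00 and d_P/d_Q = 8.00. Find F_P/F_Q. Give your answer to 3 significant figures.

Wien's law: T_P/T_Q = λ_Q/λ_P = 1230/613 = 2.007.
L_P/L_Q = (R_P/R_Q)²(T_P/T_Q)⁴ = (2.00)²(2.007)⁴ = 64.84.
F_P/F_Q = (L_P/L_Q)/(d_P/d_Q)² = 64.84/(8.00)² = 1.013.

1.01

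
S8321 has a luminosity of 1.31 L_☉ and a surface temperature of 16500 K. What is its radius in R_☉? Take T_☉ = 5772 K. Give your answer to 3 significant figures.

R/R_☉ = √(L/L_☉) / (T/T_☉)² = √(1.31) / (2.859)²
       = 1.145 / 8.172 = 0.1401.

0.140 R_☉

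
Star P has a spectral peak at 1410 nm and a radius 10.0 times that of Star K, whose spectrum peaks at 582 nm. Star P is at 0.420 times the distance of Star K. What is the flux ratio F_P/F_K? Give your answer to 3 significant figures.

Wien's law: T_P/T_K = λ_K/λ_P = 582/1410 = 0.4128.
L_P/L_K = (R_P/R_K)²(T_P/T_K)⁴ = (10.0)²(0.4128)⁴ = 2.903.
F_P/F_K = (L_P/L_K)/(d_P/d_K)² = 2.903/(0.420)² = 16.46.

16.5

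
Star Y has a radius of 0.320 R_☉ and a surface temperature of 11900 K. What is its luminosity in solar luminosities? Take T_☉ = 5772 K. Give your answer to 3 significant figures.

1.85 solar luminosities

L/L_☉ = (R/R_☉)² (T/T_☉)⁴ = (0.320)² × (11900/5772)⁴
       = 0.1024 × (2.062)⁴ = 0.1024 × 18.07 = 1.850.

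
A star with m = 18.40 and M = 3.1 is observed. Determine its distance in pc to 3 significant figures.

1.15×10^4 pc

m − M = 5 log₁₀(d/10 pc)
18.40 − (3.1) = 15.30 = 5 log₁₀(d/10)
d = 10 × 10^(15.30/5) = 10 × 10^3.060 = 1.148×10^4 pc.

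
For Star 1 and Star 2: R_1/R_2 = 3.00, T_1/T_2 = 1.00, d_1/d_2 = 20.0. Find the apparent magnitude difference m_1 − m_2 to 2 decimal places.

4.12

L_1/L_2 = (3.00)²(1.00)⁴ = 9.000.
F_1/F_2 = (L_1/L_2)/(d_1/d_2)² = 9.000/400.0 = 0.02250.
m_1 − m_2 = −2.5 log₁₀(0.02250) = 4.12.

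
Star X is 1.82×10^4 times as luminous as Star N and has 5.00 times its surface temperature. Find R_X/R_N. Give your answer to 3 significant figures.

L ∝ R²T⁴ gives R ∝ √L / T², so
R_X/R_N = √(1.82×10^4) / (5.00)² = 134.9 / 25.00 = 5.396.

5.40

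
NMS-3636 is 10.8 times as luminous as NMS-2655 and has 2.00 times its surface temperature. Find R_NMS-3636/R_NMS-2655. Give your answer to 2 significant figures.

0.82

L ∝ R²T⁴ gives R ∝ √L / T², so
R_NMS-3636/R_NMS-2655 = √(10.8) / (2.00)² = 3.286 / 4.000 = 0.8216.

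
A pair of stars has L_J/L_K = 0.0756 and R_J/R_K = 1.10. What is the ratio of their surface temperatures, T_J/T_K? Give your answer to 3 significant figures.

L ∝ R²T⁴ gives T ∝ (L/R²)^(1/4), so
T_J/T_K = (0.0756 / 1.10²)^(1/4) = (0.06248)^(1/4) = 0.5000.

0.500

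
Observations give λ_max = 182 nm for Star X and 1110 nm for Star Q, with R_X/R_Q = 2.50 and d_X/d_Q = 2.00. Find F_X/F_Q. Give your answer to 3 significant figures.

Wien's law: T_X/T_Q = λ_Q/λ_X = 1110/182 = 6.099.
L_X/L_Q = (R_X/R_Q)²(T_X/T_Q)⁴ = (2.50)²(6.099)⁴ = 8647.
F_X/F_Q = (L_X/L_Q)/(d_X/d_Q)² = 8647/(2.00)² = 2162.

2.16×10^3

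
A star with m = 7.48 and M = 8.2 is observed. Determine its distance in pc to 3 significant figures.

7.18 pc

m − M = 5 log₁₀(d/10 pc)
7.48 − (8.2) = -0.72 = 5 log₁₀(d/10)
d = 10 × 10^(-0.72/5) = 10 × 10^-0.144 = 7.178 pc.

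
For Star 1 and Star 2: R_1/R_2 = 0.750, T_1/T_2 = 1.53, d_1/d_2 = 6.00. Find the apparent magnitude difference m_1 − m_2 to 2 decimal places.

2.67

L_1/L_2 = (0.750)²(1.53)⁴ = 3.082.
F_1/F_2 = (L_1/L_2)/(d_1/d_2)² = 3.082/36.00 = 0.08562.
m_1 − m_2 = −2.5 log₁₀(0.08562) = 2.67.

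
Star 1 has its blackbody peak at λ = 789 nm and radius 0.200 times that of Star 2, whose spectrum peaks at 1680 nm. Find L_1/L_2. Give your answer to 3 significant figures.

Wien's law gives T ∝ 1/λ_max, so T_1/T_2 = λ_2/λ_1 = 1680/789 = 2.129.
Then L ∝ R²T⁴ gives L_1/L_2 = (0.200)² × (2.129)⁴ = 0.04000 × 20.56 = 0.8222.

0.822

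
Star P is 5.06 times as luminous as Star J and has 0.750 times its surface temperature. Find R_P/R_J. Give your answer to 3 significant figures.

4.00

L ∝ R²T⁴ gives R ∝ √L / T², so
R_P/R_J = √(5.06) / (0.750)² = 2.249 / 0.5625 = 3.999.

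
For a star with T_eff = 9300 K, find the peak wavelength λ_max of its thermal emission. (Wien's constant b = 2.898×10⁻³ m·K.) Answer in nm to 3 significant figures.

λ_max = b/T = 2.898×10⁻³ / 9300 = 3.12×10^-7 m = 311.6 nm.

312 nm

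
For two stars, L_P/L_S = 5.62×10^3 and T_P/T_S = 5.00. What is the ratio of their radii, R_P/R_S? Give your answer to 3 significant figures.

3.00

L ∝ R²T⁴ gives R ∝ √L / T², so
R_P/R_S = √(5.62×10^3) / (5.00)² = 74.97 / 25.00 = 2.999.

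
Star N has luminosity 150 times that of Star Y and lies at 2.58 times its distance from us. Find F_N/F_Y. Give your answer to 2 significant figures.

23

F = L/(4πd²), so F_N/F_Y = (L_N/L_Y) / (d_N/d_Y)²
= 150 / (2.58)² = 150 / 6.656 = 22.53.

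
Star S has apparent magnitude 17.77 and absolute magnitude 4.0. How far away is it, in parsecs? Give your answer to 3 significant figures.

5.68×10^3 pc

m − M = 5 log₁₀(d/10 pc)
17.77 − (4.0) = 13.77 = 5 log₁₀(d/10)
d = 10 × 10^(13.77/5) = 10 × 10^2.754 = 5675 pc.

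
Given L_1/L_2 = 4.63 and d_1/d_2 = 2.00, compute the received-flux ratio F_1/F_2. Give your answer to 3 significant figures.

F = L/(4πd²), so F_1/F_2 = (L_1/L_2) / (d_1/d_2)²
= 4.63 / (2.00)² = 4.63 / 4.000 = 1.157.

1.16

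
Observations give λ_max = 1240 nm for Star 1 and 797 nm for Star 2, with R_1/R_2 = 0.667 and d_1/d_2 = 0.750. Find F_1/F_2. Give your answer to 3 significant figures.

0.135

Wien's law: T_1/T_2 = λ_2/λ_1 = 797/1240 = 0.6427.
L_1/L_2 = (R_1/R_2)²(T_1/T_2)⁴ = (0.667)²(0.6427)⁴ = 0.07593.
F_1/F_2 = (L_1/L_2)/(d_1/d_2)² = 0.07593/(0.750)² = 0.1350.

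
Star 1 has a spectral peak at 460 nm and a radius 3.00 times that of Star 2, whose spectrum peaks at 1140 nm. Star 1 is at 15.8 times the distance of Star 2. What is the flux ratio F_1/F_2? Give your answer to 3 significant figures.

1.36

Wien's law: T_1/T_2 = λ_2/λ_1 = 1140/460 = 2.478.
L_1/L_2 = (R_1/R_2)²(T_1/T_2)⁴ = (3.00)²(2.478)⁴ = 339.5.
F_1/F_2 = (L_1/L_2)/(d_1/d_2)² = 339.5/(15.8)² = 1.360.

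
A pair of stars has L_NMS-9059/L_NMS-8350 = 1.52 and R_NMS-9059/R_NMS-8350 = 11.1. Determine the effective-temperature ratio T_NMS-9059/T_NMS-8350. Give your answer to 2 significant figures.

0.33

L ∝ R²T⁴ gives T ∝ (L/R²)^(1/4), so
T_NMS-9059/T_NMS-8350 = (1.52 / 11.1²)^(1/4) = (0.01234)^(1/4) = 0.3333.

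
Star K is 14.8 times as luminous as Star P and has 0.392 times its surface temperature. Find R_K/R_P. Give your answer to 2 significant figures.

L ∝ R²T⁴ gives R ∝ √L / T², so
R_K/R_P = √(14.8) / (0.392)² = 3.847 / 0.1537 = 25.04.

25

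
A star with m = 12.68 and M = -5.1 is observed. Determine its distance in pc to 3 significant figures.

m − M = 5 log₁₀(d/10 pc)
12.68 − (-5.1) = 17.78 = 5 log₁₀(d/10)
d = 10 × 10^(17.78/5) = 10 × 10^3.556 = 3.597×10^4 pc.

3.60×10^4 pc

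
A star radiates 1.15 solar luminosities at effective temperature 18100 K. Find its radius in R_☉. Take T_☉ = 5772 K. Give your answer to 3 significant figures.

0.109 R_☉

R/R_☉ = √(L/L_☉) / (T/T_☉)² = √(1.15) / (3.136)²
       = 1.072 / 9.833 = 0.1091.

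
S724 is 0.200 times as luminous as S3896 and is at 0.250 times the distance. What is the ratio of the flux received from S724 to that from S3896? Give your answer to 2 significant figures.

F = L/(4πd²), so F_S724/F_S3896 = (L_S724/L_S3896) / (d_S724/d_S3896)²
= 0.200 / (0.250)² = 0.200 / 0.06250 = 3.200.

3.2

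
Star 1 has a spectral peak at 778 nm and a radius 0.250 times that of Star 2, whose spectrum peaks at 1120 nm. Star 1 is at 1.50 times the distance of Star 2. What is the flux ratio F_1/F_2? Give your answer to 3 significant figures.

Wien's law: T_1/T_2 = λ_2/λ_1 = 1120/778 = 1.440.
L_1/L_2 = (R_1/R_2)²(T_1/T_2)⁴ = (0.250)²(1.440)⁴ = 0.2684.
F_1/F_2 = (L_1/L_2)/(d_1/d_2)² = 0.2684/(1.50)² = 0.1193.

0.119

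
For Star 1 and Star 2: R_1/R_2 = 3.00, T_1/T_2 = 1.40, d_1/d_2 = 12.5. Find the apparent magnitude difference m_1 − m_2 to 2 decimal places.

1.64

L_1/L_2 = (3.00)²(1.40)⁴ = 34.57.
F_1/F_2 = (L_1/L_2)/(d_1/d_2)² = 34.57/156.2 = 0.2213.
m_1 − m_2 = −2.5 log₁₀(0.2213) = 1.64.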